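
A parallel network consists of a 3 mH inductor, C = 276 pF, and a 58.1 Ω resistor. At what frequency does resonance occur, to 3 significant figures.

ω₀ = 1/√(LC) = 1/√(0.003 × 2.76e-10) = 1.099e+06 rad/s
f₀ = ω₀/(2π) = 175 kHz

175 kHz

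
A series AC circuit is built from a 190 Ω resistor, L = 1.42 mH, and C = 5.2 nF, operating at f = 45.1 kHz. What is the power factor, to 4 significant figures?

0.5667

ω = 2πf = 283400 rad/s
X_L = ωL = 402.4 Ω
X_C = 1/(ωC) = 678.6 Ω
Net reactance X = X_L − X_C = -276.3 Ω
Z = 190.0 − j276.3 Ω
|Z| = √(190.0² + 276.3²) = 335.3 Ω
∠Z = arctan(-276.3/190.0) = -55.48°
cos φ = cos(-55.48°) = 0.5667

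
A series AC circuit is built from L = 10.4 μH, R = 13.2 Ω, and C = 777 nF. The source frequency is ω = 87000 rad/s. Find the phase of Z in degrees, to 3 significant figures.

X_L = ωL = 0.905 Ω
X_C = 1/(ωC) = 14.8 Ω
Net reactance X = X_L − X_C = -13.9 Ω
Z = 13.2 − j13.9 Ω
|Z| = √(13.2² + 13.9²) = 19.2 Ω
∠Z = arctan(-13.9/13.2) = -46.5°

-46.5°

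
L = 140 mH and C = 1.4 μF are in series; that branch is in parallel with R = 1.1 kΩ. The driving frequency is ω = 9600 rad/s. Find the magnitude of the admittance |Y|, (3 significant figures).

X_L = ωL = 1340 Ω
X_C = 1/(ωC) = 74.4 Ω
Branch 1: Z₁ = R = 1100 Ω
Branch 2 (series LC): Z₂ = j(X_L − X_C) = j1270 Ω
Parallel: Z = Z₁Z₂/(Z₁+Z₂), |Z| = 831 Ω, ∠Z = 40.9°
|Y| = 1/|Z| = 1.20 mS

1.20 mS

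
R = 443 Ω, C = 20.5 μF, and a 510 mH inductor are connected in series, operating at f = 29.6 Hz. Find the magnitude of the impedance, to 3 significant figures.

ω = 2πf = 186.0 rad/s
X_L = ωL = 94.9 Ω
X_C = 1/(ωC) = 262 Ω
Net reactance X = X_L − X_C = -167 Ω
Z = 443 − j167 Ω
|Z| = √(443² + 167²) = 474 Ω

474 Ω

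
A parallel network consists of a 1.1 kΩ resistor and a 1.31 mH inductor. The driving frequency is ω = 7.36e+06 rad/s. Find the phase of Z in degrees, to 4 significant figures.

X_L = ωL = 9642 Ω
Parallel: admittances add. Y = 1/R + 1/(jωL)
Y = (0.0009091 − j0.0001037) S
|Y| = 0.0009150 S → |Z| = 1/|Y| = 1093 Ω, ∠Z = −∠Y = 6.509°

6.509°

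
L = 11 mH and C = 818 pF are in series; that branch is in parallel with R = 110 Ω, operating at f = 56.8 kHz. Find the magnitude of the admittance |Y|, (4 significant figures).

9.308 mS

ω = 2πf = 356900 rad/s
X_L = ωL = 3926 Ω
X_C = 1/(ωC) = 3425 Ω
Branch 1: Z₁ = R = 110.0 Ω
Branch 2 (series LC): Z₂ = j(X_L − X_C) = j500.3 Ω
Parallel: Z = Z₁Z₂/(Z₁+Z₂), |Z| = 107.4 Ω, ∠Z = 12.40°
|Y| = 1/|Z| = 9.308 mS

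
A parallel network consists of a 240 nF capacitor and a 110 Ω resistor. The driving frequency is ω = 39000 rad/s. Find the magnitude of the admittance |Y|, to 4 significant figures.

13.05 mS

X_C = 1/(ωC) = 106.8 Ω
Parallel: admittances add. Y = 1/R + jωC
Y = (0.009091 + j0.009360) S
|Y| = 0.01305 S → |Z| = 1/|Y| = 76.64 Ω, ∠Z = −∠Y = -45.84°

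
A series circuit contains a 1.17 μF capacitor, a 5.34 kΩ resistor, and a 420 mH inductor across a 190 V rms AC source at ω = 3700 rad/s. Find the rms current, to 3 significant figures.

34.5 mA

X_L = ωL = 1550 Ω
X_C = 1/(ωC) = 231 Ω
Net reactance X = X_L − X_C = 1320 Ω
Z = 5340 + j1320 Ω
|Z| = √(5340² + 1320²) = 5500 Ω
I = V/|Z| = 190/5500 = 34.5 mA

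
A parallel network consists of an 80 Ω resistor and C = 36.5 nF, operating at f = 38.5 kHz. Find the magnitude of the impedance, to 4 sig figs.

65.34 Ω

ω = 2πf = 241900 rad/s
X_C = 1/(ωC) = 113.3 Ω
Parallel: admittances add. Y = 1/R + jωC
Y = (0.01250 + j0.008829) S
|Y| = 0.01530 S → |Z| = 1/|Y| = 65.34 Ω, ∠Z = −∠Y = -35.24°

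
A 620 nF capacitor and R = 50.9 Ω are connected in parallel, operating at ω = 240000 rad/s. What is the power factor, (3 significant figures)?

X_C = 1/(ωC) = 6.72 Ω
Parallel: admittances add. Y = 1/R + jωC
Y = (0.0196 + j0.149) S
|Y| = 0.150 S → |Z| = 1/|Y| = 6.66 Ω, ∠Z = −∠Y = -82.5°
cos φ = cos(-82.5°) = 0.131

0.131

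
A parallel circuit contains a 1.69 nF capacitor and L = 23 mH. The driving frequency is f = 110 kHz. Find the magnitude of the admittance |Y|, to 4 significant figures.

ω = 2πf = 691200 rad/s
X_L = ωL = 15900 Ω
X_C = 1/(ωC) = 856.1 Ω
Parallel: admittances add. Y = 1/(jωL) + jωC
Y = (0 + j0.001105) S
|Y| = 0.001105 S → |Z| = 1/|Y| = 904.9 Ω, ∠Z = −∠Y = -90.00°

1.105 mS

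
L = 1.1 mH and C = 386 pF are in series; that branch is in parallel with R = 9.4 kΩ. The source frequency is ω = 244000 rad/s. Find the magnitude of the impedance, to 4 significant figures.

6958 Ω

X_L = ωL = 268.4 Ω
X_C = 1/(ωC) = 10620 Ω
Branch 1: Z₁ = R = 9400 Ω
Branch 2 (series LC): Z₂ = j(X_L − X_C) = −j10350 Ω
Parallel: Z = Z₁Z₂/(Z₁+Z₂), |Z| = 6958 Ω, ∠Z = -42.25°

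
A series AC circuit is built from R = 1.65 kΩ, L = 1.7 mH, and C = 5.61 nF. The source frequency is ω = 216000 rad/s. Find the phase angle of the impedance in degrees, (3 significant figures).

-15.5°

X_L = ωL = 367 Ω
X_C = 1/(ωC) = 825 Ω
Net reactance X = X_L − X_C = -458 Ω
Z = 1650 − j458 Ω
|Z| = √(1650² + 458²) = 1710 Ω
∠Z = arctan(-458/1650) = -15.5°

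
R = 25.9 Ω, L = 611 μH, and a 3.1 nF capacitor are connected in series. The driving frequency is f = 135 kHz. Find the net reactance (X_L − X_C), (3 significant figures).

138 Ω

ω = 2πf = 848200 rad/s
X_L = ωL = 518 Ω
X_C = 1/(ωC) = 380 Ω
X = 518 − 380 = 138 Ω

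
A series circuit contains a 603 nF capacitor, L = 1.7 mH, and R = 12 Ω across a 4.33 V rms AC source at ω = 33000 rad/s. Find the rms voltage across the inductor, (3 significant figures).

18.2 V

X_L = ωL = 56.1 Ω
X_C = 1/(ωC) = 50.3 Ω
Net reactance X = X_L − X_C = 5.85 Ω
Z = 12.0 + j5.85 Ω
|Z| = √(12.0² + 5.85²) = 13.3 Ω
I = V/|Z| = 324 mA
V_L = I·|Z_L| = 0.324 × 56.1 = 18.2 V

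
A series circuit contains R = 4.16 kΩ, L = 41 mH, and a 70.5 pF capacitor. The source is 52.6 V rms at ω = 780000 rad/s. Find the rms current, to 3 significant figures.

3.65 mA

X_L = ωL = 32000 Ω
X_C = 1/(ωC) = 18200 Ω
Net reactance X = X_L − X_C = 13800 Ω
Z = 4160 + j13800 Ω
|Z| = √(4160² + 13800²) = 14400 Ω
I = V/|Z| = 52.6/14400 = 3.65 mA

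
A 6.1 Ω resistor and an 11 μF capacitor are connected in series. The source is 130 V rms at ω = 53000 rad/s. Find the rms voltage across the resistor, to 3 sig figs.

X_C = 1/(ωC) = 1.72 Ω
Z = 6.10 − j1.72 Ω
|Z| = √(6.10² + 1.72²) = 6.34 Ω
I = V/|Z| = 20.5 A
V_R = I·|Z_R| = 20.5 × 6.10 = 125 V

125 V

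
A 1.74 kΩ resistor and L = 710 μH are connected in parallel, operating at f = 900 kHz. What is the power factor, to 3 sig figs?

0.918

ω = 2πf = 5.655e+06 rad/s
X_L = ωL = 4010 Ω
Parallel: admittances add. Y = 1/R + 1/(jωL)
Y = (0.000575 − j0.000249) S
|Y| = 0.000626 S → |Z| = 1/|Y| = 1600 Ω, ∠Z = −∠Y = 23.4°
cos φ = cos(23.4°) = 0.918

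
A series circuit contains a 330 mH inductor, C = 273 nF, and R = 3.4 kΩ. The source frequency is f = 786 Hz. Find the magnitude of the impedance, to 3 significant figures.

ω = 2πf = 4939 rad/s
X_L = ωL = 1630 Ω
X_C = 1/(ωC) = 742 Ω
Net reactance X = X_L − X_C = 888 Ω
Z = 3400 + j888 Ω
|Z| = √(3400² + 888²) = 3510 Ω

3510 Ω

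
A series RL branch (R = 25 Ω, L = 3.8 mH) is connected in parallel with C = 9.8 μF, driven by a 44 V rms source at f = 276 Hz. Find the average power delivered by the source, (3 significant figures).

72.4 W

ω = 2πf = 1734 rad/s
X_L = ωL = 6.59 Ω
X_C = 1/(ωC) = 58.8 Ω
Branch 1 (R+jX_L): Z₁ = 25.0 + j6.59 Ω, |Z₁| = 25.9 Ω
Branch 2 (−jX_C): Z₂ = −j58.8 Ω
Parallel: Z = Z₁Z₂/(Z₁+Z₂), |Z| = 26.3 Ω, ∠Z = -10.8°
I = V/|Z| = 1.68 A
P = VI cos φ = 44 × 1.68 × cos(-10.8°) = 72.4 W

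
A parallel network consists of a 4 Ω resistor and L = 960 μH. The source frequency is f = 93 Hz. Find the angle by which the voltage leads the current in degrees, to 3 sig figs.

82.0°

ω = 2πf = 584.3 rad/s
X_L = ωL = 0.561 Ω
Parallel: admittances add. Y = 1/R + 1/(jωL)
Y = (0.250 − j1.78) S
|Y| = 1.80 S → |Z| = 1/|Y| = 0.556 Ω, ∠Z = −∠Y = 82.0°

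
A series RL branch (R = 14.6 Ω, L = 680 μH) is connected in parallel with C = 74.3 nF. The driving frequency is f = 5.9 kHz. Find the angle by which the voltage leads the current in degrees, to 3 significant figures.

ω = 2πf = 37070 rad/s
X_L = ωL = 25.2 Ω
X_C = 1/(ωC) = 363 Ω
Branch 1 (R+jX_L): Z₁ = 14.6 + j25.2 Ω, |Z₁| = 29.1 Ω
Branch 2 (−jX_C): Z₂ = −j363 Ω
Parallel: Z = Z₁Z₂/(Z₁+Z₂), |Z| = 31.3 Ω, ∠Z = 57.4°

57.4°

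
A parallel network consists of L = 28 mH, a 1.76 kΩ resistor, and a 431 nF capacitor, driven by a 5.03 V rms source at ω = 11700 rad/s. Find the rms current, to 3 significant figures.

X_L = ωL = 328 Ω
X_C = 1/(ωC) = 198 Ω
Parallel: admittances add. Y = 1/R + 1/(jωL) + jωC
Y = (0.000568 + j0.00199) S
|Y| = 0.00207 S → |Z| = 1/|Y| = 483 Ω, ∠Z = −∠Y = -74.1°
I = V/|Z| = 5.03/483 = 10.4 mA

10.4 mA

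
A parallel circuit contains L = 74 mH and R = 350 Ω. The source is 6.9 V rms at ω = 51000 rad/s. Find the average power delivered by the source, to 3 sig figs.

136 mW

X_L = ωL = 3770 Ω
Parallel: admittances add. Y = 1/R + 1/(jωL)
Y = (0.00286 − j0.000265) S
|Y| = 0.00287 S → |Z| = 1/|Y| = 349 Ω, ∠Z = −∠Y = 5.30°
I = V/|Z| = 19.8 mA
P = VI cos φ = 6.9 × 0.0198 × cos(5.30°) = 136 mW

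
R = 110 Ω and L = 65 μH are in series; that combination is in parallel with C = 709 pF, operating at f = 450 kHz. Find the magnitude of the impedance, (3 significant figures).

320 Ω

ω = 2πf = 2.827e+06 rad/s
X_L = ωL = 184 Ω
X_C = 1/(ωC) = 499 Ω
Branch 1 (R+jX_L): Z₁ = 110 + j184 Ω, |Z₁| = 214 Ω
Branch 2 (−jX_C): Z₂ = −j499 Ω
Parallel: Z = Z₁Z₂/(Z₁+Z₂), |Z| = 320 Ω, ∠Z = 39.9°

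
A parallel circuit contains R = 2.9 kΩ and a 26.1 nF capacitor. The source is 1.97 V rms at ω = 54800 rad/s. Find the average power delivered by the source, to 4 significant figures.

X_C = 1/(ωC) = 699.2 Ω
Parallel: admittances add. Y = 1/R + jωC
Y = (0.0003448 + j0.001430) S
|Y| = 0.001471 S → |Z| = 1/|Y| = 679.7 Ω, ∠Z = −∠Y = -76.45°
I = V/|Z| = 2.898 mA
P = VI cos φ = 1.97 × 0.002898 × cos(-76.45°) = 1.338 mW

1.338 mW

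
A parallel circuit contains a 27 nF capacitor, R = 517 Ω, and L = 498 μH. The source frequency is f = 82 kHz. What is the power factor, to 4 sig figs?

ω = 2πf = 515200 rad/s
X_L = ωL = 256.6 Ω
X_C = 1/(ωC) = 71.89 Ω
Parallel: admittances add. Y = 1/R + 1/(jωL) + jωC
Y = (0.001934 + j0.01001) S
|Y| = 0.01020 S → |Z| = 1/|Y| = 98.05 Ω, ∠Z = −∠Y = -79.07°
cos φ = cos(-79.07°) = 0.1897

0.1897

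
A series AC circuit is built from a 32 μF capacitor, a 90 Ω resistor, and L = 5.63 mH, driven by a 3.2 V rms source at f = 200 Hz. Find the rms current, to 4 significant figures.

ω = 2πf = 1257 rad/s
X_L = ωL = 7.075 Ω
X_C = 1/(ωC) = 24.87 Ω
Net reactance X = X_L − X_C = -17.79 Ω
Z = 90.00 − j17.79 Ω
|Z| = √(90.00² + 17.79²) = 91.74 Ω
I = V/|Z| = 3.2/91.74 = 34.88 mA

34.88 mA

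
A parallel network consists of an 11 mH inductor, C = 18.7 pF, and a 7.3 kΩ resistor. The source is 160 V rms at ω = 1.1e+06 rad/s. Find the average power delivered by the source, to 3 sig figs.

X_L = ωL = 12100 Ω
X_C = 1/(ωC) = 48600 Ω
Parallel: admittances add. Y = 1/R + 1/(jωL) + jωC
Y = (0.000137 − j6.21e-05) S
|Y| = 0.000150 S → |Z| = 1/|Y| = 6650 Ω, ∠Z = −∠Y = 24.4°
I = V/|Z| = 24.1 mA
P = VI cos φ = 160 × 0.0241 × cos(24.4°) = 3.51 W

3.51 W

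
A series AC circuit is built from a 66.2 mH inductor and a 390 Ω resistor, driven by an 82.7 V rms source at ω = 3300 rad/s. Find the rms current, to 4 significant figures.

X_L = ωL = 218.5 Ω
Z = 390.0 + j218.5 Ω
|Z| = √(390.0² + 218.5²) = 447.0 Ω
I = V/|Z| = 82.7/447.0 = 185.0 mA

185.0 mA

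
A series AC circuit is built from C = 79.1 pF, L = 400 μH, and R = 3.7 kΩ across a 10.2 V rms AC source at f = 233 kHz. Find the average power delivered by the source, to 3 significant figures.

4.90 mW

ω = 2πf = 1.464e+06 rad/s
X_L = ωL = 586 Ω
X_C = 1/(ωC) = 8640 Ω
Net reactance X = X_L − X_C = -8050 Ω
Z = 3700 − j8050 Ω
|Z| = √(3700² + 8050²) = 8860 Ω
∠Z = arctan(-8050/3700) = -65.3°
I = V/|Z| = 1.15 mA
P = VI cos φ = 10.2 × 0.00115 × cos(-65.3°) = 4.90 mW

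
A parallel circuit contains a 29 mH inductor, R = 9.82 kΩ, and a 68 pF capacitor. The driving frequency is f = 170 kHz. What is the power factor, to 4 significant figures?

0.9297

ω = 2πf = 1.068e+06 rad/s
X_L = ωL = 30980 Ω
X_C = 1/(ωC) = 13770 Ω
Parallel: admittances add. Y = 1/R + 1/(jωL) + jωC
Y = (0.0001018 + j4.035e-05) S
|Y| = 0.0001095 S → |Z| = 1/|Y| = 9129 Ω, ∠Z = −∠Y = -21.62°
cos φ = cos(-21.62°) = 0.9297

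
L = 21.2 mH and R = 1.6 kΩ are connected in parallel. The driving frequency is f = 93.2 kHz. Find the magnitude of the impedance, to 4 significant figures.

1587 Ω

ω = 2πf = 585600 rad/s
X_L = ωL = 12410 Ω
Parallel: admittances add. Y = 1/R + 1/(jωL)
Y = (0.0006250 − j8.055e-05) S
|Y| = 0.0006302 S → |Z| = 1/|Y| = 1587 Ω, ∠Z = −∠Y = 7.344°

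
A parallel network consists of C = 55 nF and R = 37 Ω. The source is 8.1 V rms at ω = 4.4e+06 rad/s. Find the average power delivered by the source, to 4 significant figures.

X_C = 1/(ωC) = 4.132 Ω
Parallel: admittances add. Y = 1/R + jωC
Y = (0.02703 + j0.2420) S
|Y| = 0.2435 S → |Z| = 1/|Y| = 4.107 Ω, ∠Z = −∠Y = -83.63°
I = V/|Z| = 1.972 A
P = VI cos φ = 8.1 × 1.972 × cos(-83.63°) = 1.773 W

1.773 W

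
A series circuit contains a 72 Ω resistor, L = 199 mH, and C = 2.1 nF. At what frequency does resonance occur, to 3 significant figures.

7.79 kHz

ω₀ = 1/√(LC) = 1/√(0.199 × 2.1e-09) = 48920 rad/s
f₀ = ω₀/(2π) = 7.79 kHz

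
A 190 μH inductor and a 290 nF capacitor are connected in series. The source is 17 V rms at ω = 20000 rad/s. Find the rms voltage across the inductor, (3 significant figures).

X_L = ωL = 3.80 Ω
X_C = 1/(ωC) = 172 Ω
Net reactance X = X_L − X_C = -169 Ω
Z = − j169 Ω
|Z| = √(0² + 169²) = 169 Ω
I = V/|Z| = 101 mA
V_L = I·|Z_L| = 0.101 × 3.80 = 0.383 V

0.383 V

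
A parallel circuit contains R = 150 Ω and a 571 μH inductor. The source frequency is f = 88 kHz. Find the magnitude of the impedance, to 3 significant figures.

135 Ω

ω = 2πf = 552900 rad/s
X_L = ωL = 316 Ω
Parallel: admittances add. Y = 1/R + 1/(jωL)
Y = (0.00667 − j0.00317) S
|Y| = 0.00738 S → |Z| = 1/|Y| = 135 Ω, ∠Z = −∠Y = 25.4°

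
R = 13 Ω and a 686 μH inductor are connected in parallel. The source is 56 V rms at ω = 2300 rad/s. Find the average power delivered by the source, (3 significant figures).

X_L = ωL = 1.58 Ω
Parallel: admittances add. Y = 1/R + 1/(jωL)
Y = (0.0769 − j0.634) S
|Y| = 0.638 S → |Z| = 1/|Y| = 1.57 Ω, ∠Z = −∠Y = 83.1°
I = V/|Z| = 35.8 A
P = VI cos φ = 56 × 35.8 × cos(83.1°) = 241 W

241 W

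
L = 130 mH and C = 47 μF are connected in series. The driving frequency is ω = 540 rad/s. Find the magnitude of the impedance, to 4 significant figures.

X_L = ωL = 70.20 Ω
X_C = 1/(ωC) = 39.40 Ω
Net reactance X = X_L − X_C = 30.80 Ω
Z = j30.80 Ω
|Z| = √(0² + 30.80²) = 30.80 Ω

30.80 Ω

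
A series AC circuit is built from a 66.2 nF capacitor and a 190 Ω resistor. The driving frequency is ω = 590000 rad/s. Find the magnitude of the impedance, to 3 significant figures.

192 Ω

X_C = 1/(ωC) = 25.6 Ω
Z = 190 − j25.6 Ω
|Z| = √(190² + 25.6²) = 192 Ω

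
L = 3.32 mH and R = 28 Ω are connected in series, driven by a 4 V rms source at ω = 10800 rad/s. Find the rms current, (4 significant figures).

87.92 mA

X_L = ωL = 35.86 Ω
Z = 28.00 + j35.86 Ω
|Z| = √(28.00² + 35.86²) = 45.49 Ω
I = V/|Z| = 4/45.49 = 87.92 mA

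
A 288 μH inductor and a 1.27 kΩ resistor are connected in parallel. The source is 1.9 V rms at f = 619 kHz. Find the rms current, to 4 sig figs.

2.262 mA

ω = 2πf = 3.889e+06 rad/s
X_L = ωL = 1120 Ω
Parallel: admittances add. Y = 1/R + 1/(jωL)
Y = (0.0007874 − j0.0008928) S
|Y| = 0.001190 S → |Z| = 1/|Y| = 840.1 Ω, ∠Z = −∠Y = 48.59°
I = V/|Z| = 1.9/840.1 = 2.262 mA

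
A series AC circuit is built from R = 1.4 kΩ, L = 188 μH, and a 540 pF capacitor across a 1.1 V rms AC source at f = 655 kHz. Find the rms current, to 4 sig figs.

ω = 2πf = 4.115e+06 rad/s
X_L = ωL = 773.7 Ω
X_C = 1/(ωC) = 450.0 Ω
Net reactance X = X_L − X_C = 323.7 Ω
Z = 1400 + j323.7 Ω
|Z| = √(1400² + 323.7²) = 1437 Ω
I = V/|Z| = 1.1/1437 = 765.5 μA

765.5 μA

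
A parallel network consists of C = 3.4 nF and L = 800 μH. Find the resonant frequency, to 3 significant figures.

ω₀ = 1/√(LC) = 1/√(0.0008 × 3.4e-09) = 606300 rad/s
f₀ = ω₀/(2π) = 96.5 kHz

96.5 kHz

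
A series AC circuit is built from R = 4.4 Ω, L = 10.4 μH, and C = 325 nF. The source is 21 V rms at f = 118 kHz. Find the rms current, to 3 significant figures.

3.71 A

ω = 2πf = 741400 rad/s
X_L = ωL = 7.71 Ω
X_C = 1/(ωC) = 4.15 Ω
Net reactance X = X_L − X_C = 3.56 Ω
Z = 4.40 + j3.56 Ω
|Z| = √(4.40² + 3.56²) = 5.66 Ω
I = V/|Z| = 21/5.66 = 3.71 A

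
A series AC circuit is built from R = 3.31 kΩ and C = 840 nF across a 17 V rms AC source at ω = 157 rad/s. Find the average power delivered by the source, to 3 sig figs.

14.0 mW

X_C = 1/(ωC) = 7580 Ω
Z = 3310 − j7580 Ω
|Z| = √(3310² + 7580²) = 8270 Ω
∠Z = arctan(-7580/3310) = -66.4°
I = V/|Z| = 2.05 mA
P = VI cos φ = 17 × 0.00205 × cos(-66.4°) = 14.0 mW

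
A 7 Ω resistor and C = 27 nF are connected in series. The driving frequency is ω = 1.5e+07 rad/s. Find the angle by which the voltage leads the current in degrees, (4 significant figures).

X_C = 1/(ωC) = 2.469 Ω
Z = 7.000 − j2.469 Ω
|Z| = √(7.000² + 2.469²) = 7.423 Ω
∠Z = arctan(-2.469/7.000) = -19.43°

-19.43°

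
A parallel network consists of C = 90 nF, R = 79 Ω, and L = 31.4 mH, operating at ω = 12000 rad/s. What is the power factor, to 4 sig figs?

X_L = ωL = 376.8 Ω
X_C = 1/(ωC) = 925.9 Ω
Parallel: admittances add. Y = 1/R + 1/(jωL) + jωC
Y = (0.01266 − j0.001574) S
|Y| = 0.01276 S → |Z| = 1/|Y| = 78.40 Ω, ∠Z = −∠Y = 7.088°
cos φ = cos(7.088°) = 0.9924

0.9924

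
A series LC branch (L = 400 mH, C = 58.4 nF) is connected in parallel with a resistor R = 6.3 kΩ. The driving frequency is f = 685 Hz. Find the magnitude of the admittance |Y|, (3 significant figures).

471 μS

ω = 2πf = 4304 rad/s
X_L = ωL = 1720 Ω
X_C = 1/(ωC) = 3980 Ω
Branch 1: Z₁ = R = 6300 Ω
Branch 2 (series LC): Z₂ = j(X_L − X_C) = −j2260 Ω
Parallel: Z = Z₁Z₂/(Z₁+Z₂), |Z| = 2120 Ω, ∠Z = -70.3°
|Y| = 1/|Z| = 471 μS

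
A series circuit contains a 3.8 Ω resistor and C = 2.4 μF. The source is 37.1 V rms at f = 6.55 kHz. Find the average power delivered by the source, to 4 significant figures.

ω = 2πf = 41150 rad/s
X_C = 1/(ωC) = 10.12 Ω
Z = 3.800 − j10.12 Ω
|Z| = √(3.800² + 10.12²) = 10.81 Ω
∠Z = arctan(-10.12/3.800) = -69.43°
I = V/|Z| = 3.431 A
P = VI cos φ = 37.1 × 3.431 × cos(-69.43°) = 44.73 W

44.73 W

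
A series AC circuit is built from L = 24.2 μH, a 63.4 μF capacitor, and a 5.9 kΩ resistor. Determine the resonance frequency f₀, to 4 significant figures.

4.063 kHz

ω₀ = 1/√(LC) = 1/√(2.42e-05 × 6.34e-05) = 25530 rad/s
f₀ = ω₀/(2π) = 4.063 kHz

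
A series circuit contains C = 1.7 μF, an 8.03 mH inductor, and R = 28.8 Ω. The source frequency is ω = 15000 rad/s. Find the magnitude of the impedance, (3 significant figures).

X_L = ωL = 120 Ω
X_C = 1/(ωC) = 39.2 Ω
Net reactance X = X_L − X_C = 81.2 Ω
Z = 28.8 + j81.2 Ω
|Z| = √(28.8² + 81.2²) = 86.2 Ω

86.2 Ω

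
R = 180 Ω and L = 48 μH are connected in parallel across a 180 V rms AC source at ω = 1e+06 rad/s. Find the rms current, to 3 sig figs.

X_L = ωL = 48.0 Ω
Parallel: admittances add. Y = 1/R + 1/(jωL)
Y = (0.00556 − j0.0208) S
|Y| = 0.0216 S → |Z| = 1/|Y| = 46.4 Ω, ∠Z = −∠Y = 75.1°
I = V/|Z| = 180/46.4 = 3.88 A

3.88 A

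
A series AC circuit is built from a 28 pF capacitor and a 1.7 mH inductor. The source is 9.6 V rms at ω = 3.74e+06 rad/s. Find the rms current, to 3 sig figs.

3.01 mA

X_L = ωL = 6360 Ω
X_C = 1/(ωC) = 9550 Ω
Net reactance X = X_L − X_C = -3190 Ω
Z = − j3190 Ω
|Z| = √(0² + 3190²) = 3190 Ω
I = V/|Z| = 9.6/3190 = 3.01 mA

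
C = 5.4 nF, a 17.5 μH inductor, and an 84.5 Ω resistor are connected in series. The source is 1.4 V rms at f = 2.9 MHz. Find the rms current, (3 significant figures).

ω = 2πf = 1.822e+07 rad/s
X_L = ωL = 319 Ω
X_C = 1/(ωC) = 10.2 Ω
Net reactance X = X_L − X_C = 309 Ω
Z = 84.5 + j309 Ω
|Z| = √(84.5² + 309²) = 320 Ω
I = V/|Z| = 1.4/320 = 4.37 mA

4.37 mA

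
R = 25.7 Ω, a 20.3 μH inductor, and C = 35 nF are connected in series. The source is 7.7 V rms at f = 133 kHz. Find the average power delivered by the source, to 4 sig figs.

1.592 W

ω = 2πf = 835700 rad/s
X_L = ωL = 16.96 Ω
X_C = 1/(ωC) = 34.19 Ω
Net reactance X = X_L − X_C = -17.23 Ω
Z = 25.70 − j17.23 Ω
|Z| = √(25.70² + 17.23²) = 30.94 Ω
∠Z = arctan(-17.23/25.70) = -33.83°
I = V/|Z| = 248.9 mA
P = VI cos φ = 7.7 × 0.2489 × cos(-33.83°) = 1.592 W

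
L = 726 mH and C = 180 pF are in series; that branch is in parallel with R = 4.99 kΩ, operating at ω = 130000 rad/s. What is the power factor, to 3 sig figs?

X_L = ωL = 94400 Ω
X_C = 1/(ωC) = 42700 Ω
Branch 1: Z₁ = R = 4990 Ω
Branch 2 (series LC): Z₂ = j(X_L − X_C) = j51600 Ω
Parallel: Z = Z₁Z₂/(Z₁+Z₂), |Z| = 4970 Ω, ∠Z = 5.52°
cos φ = cos(5.52°) = 0.995

0.995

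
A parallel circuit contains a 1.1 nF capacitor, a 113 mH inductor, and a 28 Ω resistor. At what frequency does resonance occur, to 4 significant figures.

14.28 kHz

ω₀ = 1/√(LC) = 1/√(0.113 × 1.1e-09) = 89690 rad/s
f₀ = ω₀/(2π) = 14.28 kHz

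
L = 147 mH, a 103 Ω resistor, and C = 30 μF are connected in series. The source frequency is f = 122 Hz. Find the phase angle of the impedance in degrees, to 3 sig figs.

33.9°

ω = 2πf = 766.5 rad/s
X_L = ωL = 113 Ω
X_C = 1/(ωC) = 43.5 Ω
Net reactance X = X_L − X_C = 69.2 Ω
Z = 103 + j69.2 Ω
|Z| = √(103² + 69.2²) = 124 Ω
∠Z = arctan(69.2/103) = 33.9°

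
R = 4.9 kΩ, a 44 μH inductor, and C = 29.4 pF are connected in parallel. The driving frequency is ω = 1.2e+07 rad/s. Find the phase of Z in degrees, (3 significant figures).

X_L = ωL = 528 Ω
X_C = 1/(ωC) = 2830 Ω
Parallel: admittances add. Y = 1/R + 1/(jωL) + jωC
Y = (0.000204 − j0.00154) S
|Y| = 0.00155 S → |Z| = 1/|Y| = 643 Ω, ∠Z = −∠Y = 82.5°

82.5°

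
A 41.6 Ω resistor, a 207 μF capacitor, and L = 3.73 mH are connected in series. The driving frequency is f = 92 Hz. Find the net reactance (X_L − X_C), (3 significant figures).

ω = 2πf = 578.1 rad/s
X_L = ωL = 2.16 Ω
X_C = 1/(ωC) = 8.36 Ω
X = 2.16 − 8.36 = -6.20 Ω

-6.20 Ω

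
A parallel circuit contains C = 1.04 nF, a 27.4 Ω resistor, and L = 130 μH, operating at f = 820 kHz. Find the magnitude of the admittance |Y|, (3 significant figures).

36.7 mS

ω = 2πf = 5.152e+06 rad/s
X_L = ωL = 670 Ω
X_C = 1/(ωC) = 187 Ω
Parallel: admittances add. Y = 1/R + 1/(jωL) + jωC
Y = (0.0365 + j0.00387) S
|Y| = 0.0367 S → |Z| = 1/|Y| = 27.2 Ω, ∠Z = −∠Y = -6.05°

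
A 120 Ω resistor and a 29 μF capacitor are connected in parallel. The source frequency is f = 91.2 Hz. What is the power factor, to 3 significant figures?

ω = 2πf = 573.0 rad/s
X_C = 1/(ωC) = 60.2 Ω
Parallel: admittances add. Y = 1/R + jωC
Y = (0.00833 + j0.0166) S
|Y| = 0.0186 S → |Z| = 1/|Y| = 53.8 Ω, ∠Z = −∠Y = -63.4°
cos φ = cos(-63.4°) = 0.448

0.448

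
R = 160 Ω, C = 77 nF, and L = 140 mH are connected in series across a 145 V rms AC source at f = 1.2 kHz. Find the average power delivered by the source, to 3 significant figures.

7.15 W

ω = 2πf = 7540 rad/s
X_L = ωL = 1060 Ω
X_C = 1/(ωC) = 1720 Ω
Net reactance X = X_L − X_C = -667 Ω
Z = 160 − j667 Ω
|Z| = √(160² + 667²) = 686 Ω
∠Z = arctan(-667/160) = -76.5°
I = V/|Z| = 211 mA
P = VI cos φ = 145 × 0.211 × cos(-76.5°) = 7.15 W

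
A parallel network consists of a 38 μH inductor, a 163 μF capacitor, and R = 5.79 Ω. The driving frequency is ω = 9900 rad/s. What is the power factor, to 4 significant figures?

X_L = ωL = 0.3762 Ω
X_C = 1/(ωC) = 0.6197 Ω
Parallel: admittances add. Y = 1/R + 1/(jωL) + jωC
Y = (0.1727 − j1.044) S
|Y| = 1.059 S → |Z| = 1/|Y| = 0.9446 Ω, ∠Z = −∠Y = 80.61°
cos φ = cos(80.61°) = 0.1631

0.1631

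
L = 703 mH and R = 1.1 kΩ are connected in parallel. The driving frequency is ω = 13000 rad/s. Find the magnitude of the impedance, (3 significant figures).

X_L = ωL = 9140 Ω
Parallel: admittances add. Y = 1/R + 1/(jωL)
Y = (0.000909 − j0.000109) S
|Y| = 0.000916 S → |Z| = 1/|Y| = 1090 Ω, ∠Z = −∠Y = 6.86°

1090 Ω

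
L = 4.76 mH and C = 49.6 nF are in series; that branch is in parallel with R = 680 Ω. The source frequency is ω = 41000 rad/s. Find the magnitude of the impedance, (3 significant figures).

272 Ω

X_L = ωL = 195 Ω
X_C = 1/(ωC) = 492 Ω
Branch 1: Z₁ = R = 680 Ω
Branch 2 (series LC): Z₂ = j(X_L − X_C) = −j297 Ω
Parallel: Z = Z₁Z₂/(Z₁+Z₂), |Z| = 272 Ω, ∠Z = -66.4°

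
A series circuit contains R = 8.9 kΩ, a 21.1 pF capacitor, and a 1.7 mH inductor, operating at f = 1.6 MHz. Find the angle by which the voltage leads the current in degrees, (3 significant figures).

ω = 2πf = 1.005e+07 rad/s
X_L = ωL = 17100 Ω
X_C = 1/(ωC) = 4710 Ω
Net reactance X = X_L − X_C = 12400 Ω
Z = 8900 + j12400 Ω
|Z| = √(8900² + 12400²) = 15200 Ω
∠Z = arctan(12400/8900) = 54.3°

54.3°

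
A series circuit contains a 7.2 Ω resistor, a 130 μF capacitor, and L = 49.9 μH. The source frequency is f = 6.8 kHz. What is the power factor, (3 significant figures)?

ω = 2πf = 42730 rad/s
X_L = ωL = 2.13 Ω
X_C = 1/(ωC) = 0.180 Ω
Net reactance X = X_L − X_C = 1.95 Ω
Z = 7.20 + j1.95 Ω
|Z| = √(7.20² + 1.95²) = 7.46 Ω
∠Z = arctan(1.95/7.20) = 15.2°
cos φ = cos(15.2°) = 0.965

0.965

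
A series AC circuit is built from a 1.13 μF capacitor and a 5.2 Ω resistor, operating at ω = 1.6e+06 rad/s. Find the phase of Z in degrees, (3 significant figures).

X_C = 1/(ωC) = 0.553 Ω
Z = 5.20 − j0.553 Ω
|Z| = √(5.20² + 0.553²) = 5.23 Ω
∠Z = arctan(-0.553/5.20) = -6.07°

-6.07°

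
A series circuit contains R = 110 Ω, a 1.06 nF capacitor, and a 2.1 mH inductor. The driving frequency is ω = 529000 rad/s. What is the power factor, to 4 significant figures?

X_L = ωL = 1111 Ω
X_C = 1/(ωC) = 1783 Ω
Net reactance X = X_L − X_C = -672.5 Ω
Z = 110.0 − j672.5 Ω
|Z| = √(110.0² + 672.5²) = 681.4 Ω
∠Z = arctan(-672.5/110.0) = -80.71°
cos φ = cos(-80.71°) = 0.1614

0.1614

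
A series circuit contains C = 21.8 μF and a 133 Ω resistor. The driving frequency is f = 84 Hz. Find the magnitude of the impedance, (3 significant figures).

ω = 2πf = 527.8 rad/s
X_C = 1/(ωC) = 86.9 Ω
Z = 133 − j86.9 Ω
|Z| = √(133² + 86.9²) = 159 Ω

159 Ω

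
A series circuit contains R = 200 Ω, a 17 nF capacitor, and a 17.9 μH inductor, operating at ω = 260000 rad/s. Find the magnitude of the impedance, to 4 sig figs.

298.5 Ω

X_L = ωL = 4.654 Ω
X_C = 1/(ωC) = 226.2 Ω
Net reactance X = X_L − X_C = -221.6 Ω
Z = 200.0 − j221.6 Ω
|Z| = √(200.0² + 221.6²) = 298.5 Ω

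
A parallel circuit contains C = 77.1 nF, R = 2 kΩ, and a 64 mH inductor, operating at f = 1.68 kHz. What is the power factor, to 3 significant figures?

0.600

ω = 2πf = 10560 rad/s
X_L = ωL = 676 Ω
X_C = 1/(ωC) = 1230 Ω
Parallel: admittances add. Y = 1/R + 1/(jωL) + jωC
Y = (0.000500 − j0.000666) S
|Y| = 0.000833 S → |Z| = 1/|Y| = 1200 Ω, ∠Z = −∠Y = 53.1°
cos φ = cos(53.1°) = 0.600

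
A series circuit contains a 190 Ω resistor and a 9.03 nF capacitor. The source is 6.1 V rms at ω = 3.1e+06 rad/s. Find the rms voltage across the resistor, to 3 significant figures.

5.99 V

X_C = 1/(ωC) = 35.7 Ω
Z = 190 − j35.7 Ω
|Z| = √(190² + 35.7²) = 193 Ω
I = V/|Z| = 31.6 mA
V_R = I·|Z_R| = 0.0316 × 190 = 5.99 V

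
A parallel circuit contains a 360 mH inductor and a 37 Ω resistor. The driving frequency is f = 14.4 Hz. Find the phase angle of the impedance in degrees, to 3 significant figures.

ω = 2πf = 90.48 rad/s
X_L = ωL = 32.6 Ω
Parallel: admittances add. Y = 1/R + 1/(jωL)
Y = (0.0270 − j0.0307) S
|Y| = 0.0409 S → |Z| = 1/|Y| = 24.4 Ω, ∠Z = −∠Y = 48.6°

48.6°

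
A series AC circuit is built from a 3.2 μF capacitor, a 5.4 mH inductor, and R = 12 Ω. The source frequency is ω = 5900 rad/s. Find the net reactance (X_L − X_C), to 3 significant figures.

X_L = ωL = 31.9 Ω
X_C = 1/(ωC) = 53.0 Ω
X = 31.9 − 53.0 = -21.1 Ω

-21.1 Ω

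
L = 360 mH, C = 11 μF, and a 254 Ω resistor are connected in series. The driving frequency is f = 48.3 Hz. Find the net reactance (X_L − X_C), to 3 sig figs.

-190 Ω

ω = 2πf = 303.5 rad/s
X_L = ωL = 109 Ω
X_C = 1/(ωC) = 300 Ω
X = 109 − 300 = -190 Ω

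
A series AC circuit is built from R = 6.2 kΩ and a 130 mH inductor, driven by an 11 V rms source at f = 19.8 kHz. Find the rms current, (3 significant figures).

ω = 2πf = 124400 rad/s
X_L = ωL = 16200 Ω
Z = 6200 + j16200 Ω
|Z| = √(6200² + 16200²) = 17300 Ω
I = V/|Z| = 11/17300 = 635 μA

635 μA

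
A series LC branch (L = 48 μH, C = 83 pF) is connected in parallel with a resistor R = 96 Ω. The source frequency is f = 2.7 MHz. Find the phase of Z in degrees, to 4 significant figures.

ω = 2πf = 1.696e+07 rad/s
X_L = ωL = 814.3 Ω
X_C = 1/(ωC) = 710.2 Ω
Branch 1: Z₁ = R = 96.00 Ω
Branch 2 (series LC): Z₂ = j(X_L − X_C) = j104.1 Ω
Parallel: Z = Z₁Z₂/(Z₁+Z₂), |Z| = 70.57 Ω, ∠Z = 42.68°

42.68°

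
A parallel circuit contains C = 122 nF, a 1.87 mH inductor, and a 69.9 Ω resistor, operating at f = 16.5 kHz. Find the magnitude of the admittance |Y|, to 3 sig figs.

16.1 mS

ω = 2πf = 103700 rad/s
X_L = ωL = 194 Ω
X_C = 1/(ωC) = 79.1 Ω
Parallel: admittances add. Y = 1/R + 1/(jωL) + jωC
Y = (0.0143 + j0.00749) S
|Y| = 0.0161 S → |Z| = 1/|Y| = 61.9 Ω, ∠Z = −∠Y = -27.6°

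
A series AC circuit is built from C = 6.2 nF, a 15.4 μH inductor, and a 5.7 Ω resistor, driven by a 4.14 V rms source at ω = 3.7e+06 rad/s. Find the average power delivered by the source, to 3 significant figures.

461 mW

X_L = ωL = 57.0 Ω
X_C = 1/(ωC) = 43.6 Ω
Net reactance X = X_L − X_C = 13.4 Ω
Z = 5.70 + j13.4 Ω
|Z| = √(5.70² + 13.4²) = 14.6 Ω
∠Z = arctan(13.4/5.70) = 66.9°
I = V/|Z| = 285 mA
P = VI cos φ = 4.14 × 0.285 × cos(66.9°) = 461 mW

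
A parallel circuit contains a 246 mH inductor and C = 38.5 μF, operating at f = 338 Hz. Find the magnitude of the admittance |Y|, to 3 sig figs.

79.8 mS

ω = 2πf = 2124 rad/s
X_L = ωL = 522 Ω
X_C = 1/(ωC) = 12.2 Ω
Parallel: admittances add. Y = 1/(jωL) + jωC
Y = (0 + j0.0798) S
|Y| = 0.0798 S → |Z| = 1/|Y| = 12.5 Ω, ∠Z = −∠Y = -90.0°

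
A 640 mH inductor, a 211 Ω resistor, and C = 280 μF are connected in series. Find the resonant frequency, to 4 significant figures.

ω₀ = 1/√(LC) = 1/√(0.64 × 0.00028) = 74.70 rad/s
f₀ = ω₀/(2π) = 11.89 Hz

11.89 Hz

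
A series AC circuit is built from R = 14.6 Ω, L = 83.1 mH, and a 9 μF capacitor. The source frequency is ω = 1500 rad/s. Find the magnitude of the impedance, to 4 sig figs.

52.64 Ω

X_L = ωL = 124.6 Ω
X_C = 1/(ωC) = 74.07 Ω
Net reactance X = X_L − X_C = 50.58 Ω
Z = 14.60 + j50.58 Ω
|Z| = √(14.60² + 50.58²) = 52.64 Ω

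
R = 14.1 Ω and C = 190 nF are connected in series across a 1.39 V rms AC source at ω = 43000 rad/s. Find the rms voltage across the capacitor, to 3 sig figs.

1.38 V

X_C = 1/(ωC) = 122 Ω
Z = 14.1 − j122 Ω
|Z| = √(14.1² + 122²) = 123 Ω
I = V/|Z| = 11.3 mA
V_C = I·|Z_C| = 0.0113 × 122 = 1.38 V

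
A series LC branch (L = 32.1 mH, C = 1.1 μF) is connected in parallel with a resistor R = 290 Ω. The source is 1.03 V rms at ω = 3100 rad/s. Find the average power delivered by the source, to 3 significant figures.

X_L = ωL = 99.5 Ω
X_C = 1/(ωC) = 293 Ω
Branch 1: Z₁ = R = 290 Ω
Branch 2 (series LC): Z₂ = j(X_L − X_C) = −j194 Ω
Parallel: Z = Z₁Z₂/(Z₁+Z₂), |Z| = 161 Ω, ∠Z = -56.3°
I = V/|Z| = 6.39 mA
P = VI cos φ = 1.03 × 0.00639 × cos(-56.3°) = 3.66 mW

3.66 mW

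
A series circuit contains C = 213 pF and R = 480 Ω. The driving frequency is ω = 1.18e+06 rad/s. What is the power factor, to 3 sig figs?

0.120

X_C = 1/(ωC) = 3980 Ω
Z = 480 − j3980 Ω
|Z| = √(480² + 3980²) = 4010 Ω
∠Z = arctan(-3980/480) = -83.1°
cos φ = cos(-83.1°) = 0.120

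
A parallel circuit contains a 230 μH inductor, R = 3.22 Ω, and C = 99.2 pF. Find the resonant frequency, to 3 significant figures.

ω₀ = 1/√(LC) = 1/√(0.00023 × 9.92e-11) = 6.62e+06 rad/s
f₀ = ω₀/(2π) = 1.05 MHz

1.05 MHz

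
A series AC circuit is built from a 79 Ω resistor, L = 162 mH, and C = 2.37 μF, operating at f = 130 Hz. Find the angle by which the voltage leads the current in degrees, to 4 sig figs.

ω = 2πf = 816.8 rad/s
X_L = ωL = 132.3 Ω
X_C = 1/(ωC) = 516.6 Ω
Net reactance X = X_L − X_C = -384.2 Ω
Z = 79.00 − j384.2 Ω
|Z| = √(79.00² + 384.2²) = 392.3 Ω
∠Z = arctan(-384.2/79.00) = -78.38°

-78.38°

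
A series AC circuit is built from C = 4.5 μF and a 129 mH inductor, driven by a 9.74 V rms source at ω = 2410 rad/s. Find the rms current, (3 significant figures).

44.5 mA

X_L = ωL = 311 Ω
X_C = 1/(ωC) = 92.2 Ω
Net reactance X = X_L − X_C = 219 Ω
Z = j219 Ω
|Z| = √(0² + 219²) = 219 Ω
I = V/|Z| = 9.74/219 = 44.5 mA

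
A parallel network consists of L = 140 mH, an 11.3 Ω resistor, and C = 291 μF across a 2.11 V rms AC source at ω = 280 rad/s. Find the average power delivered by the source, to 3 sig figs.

394 mW

X_L = ωL = 39.2 Ω
X_C = 1/(ωC) = 12.3 Ω
Parallel: admittances add. Y = 1/R + 1/(jωL) + jωC
Y = (0.0885 + j0.0560) S
|Y| = 0.105 S → |Z| = 1/|Y| = 9.55 Ω, ∠Z = −∠Y = -32.3°
I = V/|Z| = 221 mA
P = VI cos φ = 2.11 × 0.221 × cos(-32.3°) = 394 mW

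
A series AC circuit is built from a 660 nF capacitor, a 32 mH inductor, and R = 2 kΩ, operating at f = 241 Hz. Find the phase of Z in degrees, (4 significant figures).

-25.46°

ω = 2πf = 1514 rad/s
X_L = ωL = 48.46 Ω
X_C = 1/(ωC) = 1001 Ω
Net reactance X = X_L − X_C = -952.1 Ω
Z = 2000 − j952.1 Ω
|Z| = √(2000² + 952.1²) = 2215 Ω
∠Z = arctan(-952.1/2000) = -25.46°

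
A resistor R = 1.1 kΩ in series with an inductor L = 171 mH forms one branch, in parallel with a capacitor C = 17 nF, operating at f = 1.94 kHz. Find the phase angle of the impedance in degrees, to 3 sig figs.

ω = 2πf = 12190 rad/s
X_L = ωL = 2080 Ω
X_C = 1/(ωC) = 4830 Ω
Branch 1 (R+jX_L): Z₁ = 1100 + j2080 Ω, |Z₁| = 2360 Ω
Branch 2 (−jX_C): Z₂ = −j4830 Ω
Parallel: Z = Z₁Z₂/(Z₁+Z₂), |Z| = 3850 Ω, ∠Z = 40.3°

40.3°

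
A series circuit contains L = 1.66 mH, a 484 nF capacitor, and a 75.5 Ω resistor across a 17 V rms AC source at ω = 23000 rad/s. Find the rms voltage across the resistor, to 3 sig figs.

14.0 V

X_L = ωL = 38.2 Ω
X_C = 1/(ωC) = 89.8 Ω
Net reactance X = X_L − X_C = -51.7 Ω
Z = 75.5 − j51.7 Ω
|Z| = √(75.5² + 51.7²) = 91.5 Ω
I = V/|Z| = 186 mA
V_R = I·|Z_R| = 0.186 × 75.5 = 14.0 V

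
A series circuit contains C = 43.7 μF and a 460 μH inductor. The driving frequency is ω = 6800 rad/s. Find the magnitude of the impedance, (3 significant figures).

X_L = ωL = 3.13 Ω
X_C = 1/(ωC) = 3.37 Ω
Net reactance X = X_L − X_C = -0.237 Ω
Z = − j0.237 Ω
|Z| = √(0² + 0.237²) = 0.237 Ω

0.237 Ω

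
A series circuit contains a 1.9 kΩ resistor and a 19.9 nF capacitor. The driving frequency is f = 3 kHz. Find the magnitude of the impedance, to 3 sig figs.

3270 Ω

ω = 2πf = 18850 rad/s
X_C = 1/(ωC) = 2670 Ω
Z = 1900 − j2670 Ω
|Z| = √(1900² + 2670²) = 3270 Ω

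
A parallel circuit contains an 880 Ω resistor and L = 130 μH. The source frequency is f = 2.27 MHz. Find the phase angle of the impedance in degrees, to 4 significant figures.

25.39°

ω = 2πf = 1.426e+07 rad/s
X_L = ωL = 1854 Ω
Parallel: admittances add. Y = 1/R + 1/(jωL)
Y = (0.001136 − j0.0005393) S
|Y| = 0.001258 S → |Z| = 1/|Y| = 795.0 Ω, ∠Z = −∠Y = 25.39°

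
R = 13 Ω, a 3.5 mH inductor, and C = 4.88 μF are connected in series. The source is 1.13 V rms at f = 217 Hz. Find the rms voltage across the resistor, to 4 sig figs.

ω = 2πf = 1363 rad/s
X_L = ωL = 4.772 Ω
X_C = 1/(ωC) = 150.3 Ω
Net reactance X = X_L − X_C = -145.5 Ω
Z = 13.00 − j145.5 Ω
|Z| = √(13.00² + 145.5²) = 146.1 Ω
I = V/|Z| = 7.734 mA
V_R = I·|Z_R| = 0.007734 × 13.00 = 0.1005 V

0.1005 V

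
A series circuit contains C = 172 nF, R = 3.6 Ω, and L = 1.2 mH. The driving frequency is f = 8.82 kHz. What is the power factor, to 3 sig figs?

ω = 2πf = 55420 rad/s
X_L = ωL = 66.5 Ω
X_C = 1/(ωC) = 105 Ω
Net reactance X = X_L − X_C = -38.4 Ω
Z = 3.60 − j38.4 Ω
|Z| = √(3.60² + 38.4²) = 38.6 Ω
∠Z = arctan(-38.4/3.60) = -84.6°
cos φ = cos(-84.6°) = 0.0933

0.0933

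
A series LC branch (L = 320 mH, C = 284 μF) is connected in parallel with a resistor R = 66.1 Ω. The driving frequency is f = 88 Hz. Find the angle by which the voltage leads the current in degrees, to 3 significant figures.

21.2°

ω = 2πf = 552.9 rad/s
X_L = ωL = 177 Ω
X_C = 1/(ωC) = 6.37 Ω
Branch 1: Z₁ = R = 66.1 Ω
Branch 2 (series LC): Z₂ = j(X_L − X_C) = j171 Ω
Parallel: Z = Z₁Z₂/(Z₁+Z₂), |Z| = 61.6 Ω, ∠Z = 21.2°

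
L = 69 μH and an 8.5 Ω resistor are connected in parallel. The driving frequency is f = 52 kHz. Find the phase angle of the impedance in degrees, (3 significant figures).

ω = 2πf = 326700 rad/s
X_L = ωL = 22.5 Ω
Parallel: admittances add. Y = 1/R + 1/(jωL)
Y = (0.118 − j0.0444) S
|Y| = 0.126 S → |Z| = 1/|Y| = 7.95 Ω, ∠Z = −∠Y = 20.7°

20.7°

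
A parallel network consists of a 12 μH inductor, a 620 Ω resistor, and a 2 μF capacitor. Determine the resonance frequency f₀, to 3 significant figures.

32.5 kHz

ω₀ = 1/√(LC) = 1/√(1.2e-05 × 2e-06) = 204100 rad/s
f₀ = ω₀/(2π) = 32.5 kHz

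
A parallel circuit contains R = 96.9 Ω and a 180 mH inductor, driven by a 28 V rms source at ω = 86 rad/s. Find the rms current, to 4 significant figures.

1.832 A

X_L = ωL = 15.48 Ω
Parallel: admittances add. Y = 1/R + 1/(jωL)
Y = (0.01032 − j0.06460) S
|Y| = 0.06542 S → |Z| = 1/|Y| = 15.29 Ω, ∠Z = −∠Y = 80.92°
I = V/|Z| = 28/15.29 = 1.832 A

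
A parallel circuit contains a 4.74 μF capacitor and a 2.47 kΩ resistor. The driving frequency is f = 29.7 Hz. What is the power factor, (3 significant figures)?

ω = 2πf = 186.6 rad/s
X_C = 1/(ωC) = 1130 Ω
Parallel: admittances add. Y = 1/R + jωC
Y = (0.000405 + j0.000885) S
|Y| = 0.000973 S → |Z| = 1/|Y| = 1030 Ω, ∠Z = −∠Y = -65.4°
cos φ = cos(-65.4°) = 0.416

0.416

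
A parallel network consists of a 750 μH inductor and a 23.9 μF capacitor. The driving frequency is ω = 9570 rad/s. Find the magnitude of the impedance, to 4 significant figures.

11.19 Ω

X_L = ωL = 7.178 Ω
X_C = 1/(ωC) = 4.372 Ω
Parallel: admittances add. Y = 1/(jωL) + jωC
Y = (0 + j0.08940) S
|Y| = 0.08940 S → |Z| = 1/|Y| = 11.19 Ω, ∠Z = −∠Y = -90.00°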